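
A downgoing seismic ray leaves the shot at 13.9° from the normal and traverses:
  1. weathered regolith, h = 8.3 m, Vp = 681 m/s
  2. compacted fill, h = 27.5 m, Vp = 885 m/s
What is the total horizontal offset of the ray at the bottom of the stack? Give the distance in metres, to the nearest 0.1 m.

11.1 m

Apply Snell's law at each interface; in layer i the horizontal offset is hᵢ·tan θᵢ.
Layer 1: θ = 13.90°; offset = 8.3·tan 13.90° = 2.054 m.
Layer 2: sin θ = 885·sin 13.9°/681 = 0.3122, θ = 18.19°; offset = 27.5·tan 18.19° = 9.037 m.
Σ offsets = 11.091 m.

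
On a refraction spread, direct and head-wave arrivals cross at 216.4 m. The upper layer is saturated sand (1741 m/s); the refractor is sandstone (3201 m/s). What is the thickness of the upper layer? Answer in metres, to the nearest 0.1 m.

58.8 m

h = (x_cross/2)·√((V₂−V₁)/(V₂+V₁)).
(V₂−V₁)/(V₂+V₁) = (3201−1741)/(3201+1741) = 0.2954; √ = 0.5435.
h = (216.4/2)·0.5435 = 58.81 m.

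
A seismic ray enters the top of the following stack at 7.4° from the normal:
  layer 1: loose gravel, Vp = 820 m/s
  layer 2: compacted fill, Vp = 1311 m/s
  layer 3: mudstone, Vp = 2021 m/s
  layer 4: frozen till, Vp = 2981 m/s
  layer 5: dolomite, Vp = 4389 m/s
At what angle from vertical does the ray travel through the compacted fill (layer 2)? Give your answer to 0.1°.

11.9°

Snell's law across each interface conserves sin θ / V, so sin θ_2 = V_2·sin θ₁/V₁.
sin θ_2 = 1311 × sin 7.4° / 820 = 0.2059.
θ_2 = arcsin 0.2059 = 11.88°.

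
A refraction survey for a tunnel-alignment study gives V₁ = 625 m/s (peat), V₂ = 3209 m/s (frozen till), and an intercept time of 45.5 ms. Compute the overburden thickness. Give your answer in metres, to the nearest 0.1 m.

θ_c = arcsin(625/3209) = 11.23°; cos θ_c = 0.9808.
tᵢ = 2h cos θ_c/V₁ ⇒ h = tᵢ·V₁/(2 cos θ_c) = 0.0455·625/(2·0.9808) = 14.50 m.

14.5 m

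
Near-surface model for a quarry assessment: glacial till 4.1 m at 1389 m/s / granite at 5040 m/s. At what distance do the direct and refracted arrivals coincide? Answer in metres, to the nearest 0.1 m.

θ_c = arcsin(1389/5040) = 16.00°, so cos θ_c = 0.9613 and tᵢ = 2h cos θ_c/V₁ = 0.0057 s.
At crossover x/V₁ = x/V₂ + tᵢ ⇒ x = tᵢ/(1/V₁ − 1/V₂) = 0.00567/(7.1994e-04 − 1.9841e-04) = 10.88 m.

10.9 m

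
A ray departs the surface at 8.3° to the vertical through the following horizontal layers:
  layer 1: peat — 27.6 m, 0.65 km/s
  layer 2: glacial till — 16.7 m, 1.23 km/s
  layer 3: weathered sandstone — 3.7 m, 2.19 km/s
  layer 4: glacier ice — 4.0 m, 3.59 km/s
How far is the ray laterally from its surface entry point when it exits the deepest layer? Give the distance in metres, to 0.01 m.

16.11 m

p = sin θ₁/V₁ = sin 8.3°/0.65 = 2.2209e-01 s/km is conserved through the stack.
Layer 1: θ = 8.30°; offset = 27.6·tan 8.30° = 4.0264 m.
Layer 2: sin θ = p·1.23 = 0.2732 → θ = 15.85°; offset = 16.7·tan 15.85° = 4.7422 m.
Layer 3: sin θ = p·2.19 = 0.4864 → θ = 29.10°; offset = 3.7·tan 29.10° = 2.0596 m.
Layer 4: sin θ = p·3.59 = 0.7973 → θ = 52.87°; offset = 4.0·tan 52.87° = 5.2836 m.
Total horizontal offset = 16.1118 m.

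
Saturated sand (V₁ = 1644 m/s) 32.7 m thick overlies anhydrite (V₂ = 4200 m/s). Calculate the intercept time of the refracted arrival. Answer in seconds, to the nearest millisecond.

0.037 s

θ_c = arcsin(V₁/V₂) = arcsin(1644/4200) = 23.04°; cos θ_c = 0.9202.
tᵢ = 2h·cos θ_c / V₁ = 2·32.7·0.9202 / 1644 = 0.03661 s.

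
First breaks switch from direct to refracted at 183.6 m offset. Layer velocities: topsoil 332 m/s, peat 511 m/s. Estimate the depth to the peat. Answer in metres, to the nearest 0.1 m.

42.3 m

h = (x_cross/2)·√((V₂−V₁)/(V₂+V₁)).
(V₂−V₁)/(V₂+V₁) = (511−332)/(511+332) = 0.2123; √ = 0.4608.
h = (183.6/2)·0.4608 = 42.30 m.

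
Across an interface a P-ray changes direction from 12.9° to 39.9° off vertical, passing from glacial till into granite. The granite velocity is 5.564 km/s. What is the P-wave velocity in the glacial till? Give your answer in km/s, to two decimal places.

sin 12.9° = 0.2233; sin 39.9° = 0.6414.
V₁ = V₂·(sin θ₁/sin θ₂) = 5.564·(0.2233/0.6414) = 1.94 km/s.

1.94 km/s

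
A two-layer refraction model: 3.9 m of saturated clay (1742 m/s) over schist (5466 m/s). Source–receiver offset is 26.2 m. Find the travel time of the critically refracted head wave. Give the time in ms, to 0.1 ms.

9.0 ms

θ_c = arcsin(V₁/V₂) = arcsin(1742/5466) = 18.58°, cos θ_c = 0.9479.
Intercept time tᵢ = 2h cos θ_c / V₁ = 2·3.9·0.9479/1742 = 0.00424 s.
t = x/V₂ + tᵢ = 26.2/5466 + 0.00424 = 0.00904 s.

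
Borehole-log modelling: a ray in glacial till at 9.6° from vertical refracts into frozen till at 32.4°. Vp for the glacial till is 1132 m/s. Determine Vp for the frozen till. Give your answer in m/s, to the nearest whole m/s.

3637 m/s

sin 9.6° = 0.1668; sin 32.4° = 0.5358.
V₂ = V₁·(sin θ₂/sin θ₁) = 1132·(0.5358/0.1668) = 3637.11 m/s.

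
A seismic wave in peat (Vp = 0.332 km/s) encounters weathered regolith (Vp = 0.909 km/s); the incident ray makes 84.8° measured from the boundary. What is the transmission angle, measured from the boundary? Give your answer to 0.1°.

Convert to the normal: θ₁ = 90° − 84.8° = 5.2°.
sin θ₁/V₁ = sin θ₂/V₂ ⇒ sin θ₂ = 0.909·sin 5.2°/0.332 = 0.909·0.0906/0.332 = 0.2481.
θ₂ = sin⁻¹(0.2481) = 14.37° (from vertical).
From the interface: 90° − 14.37° = 75.63°.

75.6°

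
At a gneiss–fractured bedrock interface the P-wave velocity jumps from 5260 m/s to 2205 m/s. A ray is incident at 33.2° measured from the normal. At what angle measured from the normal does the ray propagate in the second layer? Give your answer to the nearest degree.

13°

Snell's law: sin θ₂ = (V₂/V₁)·sin θ₁ = (2205/5260)·sin 33.2° = 0.2295.
θ₂ = sin⁻¹(0.2295) = 13.27° (from vertical).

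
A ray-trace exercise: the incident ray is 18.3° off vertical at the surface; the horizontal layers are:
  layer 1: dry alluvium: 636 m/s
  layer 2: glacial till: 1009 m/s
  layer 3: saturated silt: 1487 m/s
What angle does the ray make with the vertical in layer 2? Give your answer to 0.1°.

29.9°

Snell's law across each interface conserves sin θ / V, so sin θ_2 = V_2·sin θ₁/V₁.
sin θ_2 = 1009 × sin 18.3° / 636 = 0.4981.
θ_2 = arcsin 0.4981 = 29.88°.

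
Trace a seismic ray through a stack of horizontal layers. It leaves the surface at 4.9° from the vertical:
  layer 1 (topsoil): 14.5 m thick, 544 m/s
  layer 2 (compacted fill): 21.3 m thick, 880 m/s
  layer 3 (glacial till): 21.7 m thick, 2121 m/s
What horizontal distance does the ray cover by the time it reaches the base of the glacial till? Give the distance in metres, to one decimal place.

11.9 m

p = sin θ₁/V₁ = sin 4.9°/544 = 1.5702e-04 s/m is conserved through the stack.
Layer 1: θ = 4.90°; offset = 14.5·tan 4.90° = 1.243 m.
Layer 2: sin θ = p·880 = 0.1382 → θ = 7.94°; offset = 21.3·tan 7.94° = 2.972 m.
Layer 3: sin θ = p·2121 = 0.3330 → θ = 19.45°; offset = 21.7·tan 19.45° = 7.664 m.
Summing the layer offsets gives 11.879 m.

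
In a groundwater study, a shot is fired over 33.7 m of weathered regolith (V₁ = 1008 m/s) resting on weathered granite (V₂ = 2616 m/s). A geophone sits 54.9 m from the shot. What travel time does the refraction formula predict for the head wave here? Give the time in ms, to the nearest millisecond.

83 ms

t = x/V₂ + 2h·√(V₂²−V₁²)/(V₁V₂).
√(V₂²−V₁²) = √(2616²−1008²) = 2414.0 m/s; delay term = 2·33.7·2414.0/(1008·2616) = 0.06170 s.
t = 54.9/2616 + 0.06170 = 0.08269 s.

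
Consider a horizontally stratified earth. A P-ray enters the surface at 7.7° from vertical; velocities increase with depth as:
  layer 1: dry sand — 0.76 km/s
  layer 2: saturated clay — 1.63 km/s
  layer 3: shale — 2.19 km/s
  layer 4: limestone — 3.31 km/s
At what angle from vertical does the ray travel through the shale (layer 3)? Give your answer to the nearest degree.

Ray parameter p = sin 7.7° / 0.76 = 1.7630e-01 s/km.
sin θ_3 = p·V_3 = 1.7630e-01 × 2.19 = 0.3861.
θ_3 = arcsin 0.3861 = 22.71°.

23°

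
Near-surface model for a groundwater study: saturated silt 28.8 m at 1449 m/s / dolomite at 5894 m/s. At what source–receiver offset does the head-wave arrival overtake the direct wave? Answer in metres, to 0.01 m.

74.03 m

θ_c = arcsin(1449/5894) = 14.23°, so cos θ_c = 0.9693 and tᵢ = 2h cos θ_c/V₁ = 0.0385 s.
At crossover x/V₁ = x/V₂ + tᵢ ⇒ x = tᵢ/(1/V₁ − 1/V₂) = 0.03853/(6.9013e-04 − 1.6966e-04) = 74.03 m.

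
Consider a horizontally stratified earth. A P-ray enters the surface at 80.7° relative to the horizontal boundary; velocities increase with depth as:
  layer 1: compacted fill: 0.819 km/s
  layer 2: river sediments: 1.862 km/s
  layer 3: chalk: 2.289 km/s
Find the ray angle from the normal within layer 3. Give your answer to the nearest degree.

27°

From the normal: θ₁ = 90° − 80.7° = 9.3°.
Ray parameter p = sin 9.3° / 0.819 = 1.9732e-01 s/km.
sin θ_3 = p·V_3 = 1.9732e-01 × 2.289 = 0.4517.
θ_3 = 26.85° from the vertical.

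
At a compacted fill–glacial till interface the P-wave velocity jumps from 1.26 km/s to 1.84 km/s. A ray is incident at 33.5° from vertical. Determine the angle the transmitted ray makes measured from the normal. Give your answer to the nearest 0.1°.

sin θ₁/V₁ = sin θ₂/V₂ ⇒ sin θ₂ = 1.84·sin 33.5°/1.26 = 1.84·0.5519/1.26 = 0.8060.
θ₂ = arcsin 0.8060 = 53.71° from the normal.

53.7°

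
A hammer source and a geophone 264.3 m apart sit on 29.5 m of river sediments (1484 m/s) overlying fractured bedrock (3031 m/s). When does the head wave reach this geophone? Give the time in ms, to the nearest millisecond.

122 ms

t = x/V₂ + 2h·√(V₂²−V₁²)/(V₁V₂).
√(V₂²−V₁²) = √(3031²−1484²) = 2642.9 m/s; delay term = 2·29.5·2642.9/(1484·3031) = 0.03467 s.
t = 264.3/3031 + 0.03467 = 0.12187 s.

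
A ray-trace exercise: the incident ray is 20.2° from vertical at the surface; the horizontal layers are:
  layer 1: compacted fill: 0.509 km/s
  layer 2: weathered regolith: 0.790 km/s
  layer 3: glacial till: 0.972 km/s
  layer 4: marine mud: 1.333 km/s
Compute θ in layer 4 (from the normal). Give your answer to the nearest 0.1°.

64.7°

Ray parameter p = sin 20.2° / 0.509 = 6.7839e-01 s/km.
sin θ_4 = p·V_4 = 6.7839e-01 × 1.333 = 0.9043.
θ_4 = 64.73° from the vertical.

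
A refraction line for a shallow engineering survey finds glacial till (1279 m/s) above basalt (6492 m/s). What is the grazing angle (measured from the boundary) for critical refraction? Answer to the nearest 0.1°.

78.6°

At critical incidence the refracted ray runs along the interface (θ₂ = 90°), so sin θ_c = V₁/V₂.
θ_c = arcsin(1279/6492) = arcsin 0.1970 = 11.36°.
Measured from the interface: 90° − 11.36° = 78.64°.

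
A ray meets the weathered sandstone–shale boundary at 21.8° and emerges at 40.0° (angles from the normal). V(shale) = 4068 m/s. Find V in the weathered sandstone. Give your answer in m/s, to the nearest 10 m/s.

Snell's law: sin 21.8°/V₁ = sin 40.0°/V₂.
V₁ = V₂·sin 21.8°/sin 40.0° = 4068 × 0.5777 = 2350.27 m/s.

2350 m/s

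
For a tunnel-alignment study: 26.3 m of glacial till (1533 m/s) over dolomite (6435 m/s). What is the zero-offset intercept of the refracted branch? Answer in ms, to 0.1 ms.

33.3 ms

tᵢ = 2h·√(V₂²−V₁²)/(V₁V₂).
√(V₂²−V₁²) = √(6435²−1533²) = 6249.7 m/s.
tᵢ = 2·26.3·6249.7/(1533·6435) = 0.03332 s.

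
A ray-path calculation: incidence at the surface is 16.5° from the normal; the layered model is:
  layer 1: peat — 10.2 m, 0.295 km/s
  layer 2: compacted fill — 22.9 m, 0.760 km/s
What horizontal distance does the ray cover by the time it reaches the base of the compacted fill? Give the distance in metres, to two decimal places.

Apply Snell's law at each interface; in layer i the horizontal offset is hᵢ·tan θᵢ.
Layer 1: θ = 16.50°; offset = 10.2·tan 16.50° = 3.0214 m.
Layer 2: sin θ = 0.760·sin 16.5°/0.295 = 0.7317, θ = 47.03°; offset = 22.9·tan 47.03° = 24.5823 m.
Σ offsets = 27.6037 m.

27.60 m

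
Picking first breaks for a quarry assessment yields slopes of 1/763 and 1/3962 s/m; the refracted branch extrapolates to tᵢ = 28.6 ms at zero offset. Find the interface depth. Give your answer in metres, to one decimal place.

h = tᵢ·V₁·V₂ / (2·√(V₂²−V₁²)).
√(V₂²−V₁²) = √(3962² − 763²) = 3887.8 m/s.
h = 0.0286 s × 763 × 3962 / (2 × 3887.8) = 11.12 m.

11.1 m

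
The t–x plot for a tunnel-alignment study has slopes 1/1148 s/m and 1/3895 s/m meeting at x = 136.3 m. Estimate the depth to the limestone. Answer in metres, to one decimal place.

50.3 m

h = (x_cross/2)·√((V₂−V₁)/(V₂+V₁)).
(V₂−V₁)/(V₂+V₁) = (3895−1148)/(3895+1148) = 0.5447; √ = 0.7380.
h = (136.3/2)·0.7380 = 50.30 m.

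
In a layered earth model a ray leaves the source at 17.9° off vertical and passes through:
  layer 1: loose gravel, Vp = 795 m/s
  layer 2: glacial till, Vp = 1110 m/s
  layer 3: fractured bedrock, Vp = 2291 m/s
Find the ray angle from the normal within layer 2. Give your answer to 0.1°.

25.4°

Snell's law across each interface conserves sin θ / V, so sin θ_2 = V_2·sin θ₁/V₁.
sin θ_2 = 1110 × sin 17.9° / 795 = 0.4291.
θ_2 = arcsin 0.4291 = 25.41°.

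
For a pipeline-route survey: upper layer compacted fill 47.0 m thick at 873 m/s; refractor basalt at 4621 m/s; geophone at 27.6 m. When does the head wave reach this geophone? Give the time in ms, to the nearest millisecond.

t = x/V₂ + 2h·√(V₂²−V₁²)/(V₁V₂).
√(V₂²−V₁²) = √(4621²−873²) = 4537.8 m/s; delay term = 2·47.0·4537.8/(873·4621) = 0.10574 s.
t = 27.6/4621 + 0.10574 = 0.11171 s.

112 ms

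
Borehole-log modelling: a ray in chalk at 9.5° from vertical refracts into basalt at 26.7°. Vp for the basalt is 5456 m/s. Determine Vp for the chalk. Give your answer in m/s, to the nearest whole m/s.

2004 m/s

sin 9.5° = 0.1650; sin 26.7° = 0.4493.
V₁ = V₂·(sin θ₁/sin θ₂) = 5456·(0.1650/0.4493) = 2004.14 m/s.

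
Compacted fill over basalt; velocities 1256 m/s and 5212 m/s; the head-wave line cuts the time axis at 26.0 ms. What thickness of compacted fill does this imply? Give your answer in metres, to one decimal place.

h = tᵢ·V₁·V₂ / (2·√(V₂²−V₁²)).
√(V₂²−V₁²) = √(5212² − 1256²) = 5058.4 m/s.
h = 0.026 s × 1256 × 5212 / (2 × 5058.4) = 16.82 m.

16.8 m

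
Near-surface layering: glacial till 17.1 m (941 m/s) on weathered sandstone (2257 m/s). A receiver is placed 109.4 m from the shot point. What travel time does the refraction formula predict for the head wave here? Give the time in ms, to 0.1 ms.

t = x/V₂ + 2h·√(V₂²−V₁²)/(V₁V₂).
√(V₂²−V₁²) = √(2257²−941²) = 2051.5 m/s; delay term = 2·17.1·2051.5/(941·2257) = 0.03303 s.
t = 109.4/2257 + 0.03303 = 0.08151 s.

81.5 ms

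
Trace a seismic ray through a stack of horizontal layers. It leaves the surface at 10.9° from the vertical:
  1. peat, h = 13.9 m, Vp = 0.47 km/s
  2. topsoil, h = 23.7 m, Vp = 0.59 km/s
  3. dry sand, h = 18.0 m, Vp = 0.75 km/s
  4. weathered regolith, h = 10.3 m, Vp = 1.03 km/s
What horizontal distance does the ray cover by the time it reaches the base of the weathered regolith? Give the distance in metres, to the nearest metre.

Apply Snell's law at each interface; in layer i the horizontal offset is hᵢ·tan θᵢ.
Layer 1: θ = 10.90°; offset = 13.9·tan 10.90° = 2.677 m.
Layer 2: sin θ = 0.59·sin 10.9°/0.47 = 0.2374, θ = 13.73°; offset = 23.7·tan 13.73° = 5.791 m.
Layer 3: sin θ = 0.75·sin 10.9°/0.47 = 0.3017, θ = 17.56°; offset = 18.0·tan 17.56° = 5.697 m.
Layer 4: sin θ = 1.03·sin 10.9°/0.47 = 0.4144, θ = 24.48°; offset = 10.3·tan 24.48° = 4.690 m.
Total horizontal offset = 18.855 m.

19 m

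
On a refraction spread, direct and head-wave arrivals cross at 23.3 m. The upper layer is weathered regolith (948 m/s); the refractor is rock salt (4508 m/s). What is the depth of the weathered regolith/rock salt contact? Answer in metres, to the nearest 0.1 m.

x_cross = 2h·√((V₂+V₁)/(V₂−V₁)) → h = x_cross / (2·√((V₂+V₁)/(V₂−V₁))).
√((V₂+V₁)/(V₂−V₁)) = √((4508+948)/(4508−948)) = 1.2380.
h = 23.3 / (2·1.2380) = 9.41 m.

9.4 m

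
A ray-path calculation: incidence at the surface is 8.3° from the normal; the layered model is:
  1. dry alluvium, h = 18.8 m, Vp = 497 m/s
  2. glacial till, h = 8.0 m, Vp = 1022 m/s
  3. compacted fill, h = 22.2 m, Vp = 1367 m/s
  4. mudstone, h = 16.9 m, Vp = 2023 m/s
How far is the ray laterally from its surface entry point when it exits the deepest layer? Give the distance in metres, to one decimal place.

27.1 m

p = sin θ₁/V₁ = sin 8.3°/497 = 2.9046e-04 s/m is conserved through the stack.
Layer 1: θ = 8.30°; offset = 18.8·tan 8.30° = 2.743 m.
Layer 2: sin θ = p·1022 = 0.2968 → θ = 17.27°; offset = 8.0·tan 17.27° = 2.487 m.
Layer 3: sin θ = p·1367 = 0.3971 → θ = 23.39°; offset = 22.2·tan 23.39° = 9.604 m.
Layer 4: sin θ = p·2023 = 0.5876 → θ = 35.99°; offset = 16.9·tan 35.99° = 12.272 m.
Total horizontal offset = 27.106 m.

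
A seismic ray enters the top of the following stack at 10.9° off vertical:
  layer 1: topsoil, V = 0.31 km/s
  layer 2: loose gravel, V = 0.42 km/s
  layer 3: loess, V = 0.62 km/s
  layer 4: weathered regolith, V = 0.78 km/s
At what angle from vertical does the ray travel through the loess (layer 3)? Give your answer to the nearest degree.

22°

Snell's law across each interface conserves sin θ / V, so sin θ_3 = V_3·sin θ₁/V₁.
sin θ_3 = 0.62 × sin 10.9° / 0.31 = 0.3782.
θ_3 = arcsin 0.3782 = 22.22°.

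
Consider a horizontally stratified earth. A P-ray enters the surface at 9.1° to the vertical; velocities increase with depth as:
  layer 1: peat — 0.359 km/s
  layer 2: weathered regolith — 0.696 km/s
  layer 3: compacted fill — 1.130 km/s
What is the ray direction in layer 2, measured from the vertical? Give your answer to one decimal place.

Ray parameter p = sin 9.1° / 0.359 = 4.4055e-01 s/km.
sin θ_2 = p·V_2 = 4.4055e-01 × 0.696 = 0.3066.
θ_2 = 17.86° from the vertical.

17.9°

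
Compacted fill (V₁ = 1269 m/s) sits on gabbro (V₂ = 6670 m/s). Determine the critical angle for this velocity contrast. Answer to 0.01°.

Critical incidence: sin θ_c = V₁/V₂ = 1269/6670 = 0.1903.
θ_c = arcsin 0.1903 = 10.97°.

10.97°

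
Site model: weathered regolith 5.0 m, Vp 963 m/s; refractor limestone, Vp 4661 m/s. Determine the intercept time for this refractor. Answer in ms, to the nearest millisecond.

θ_c = arcsin(V₁/V₂) = arcsin(963/4661) = 11.92°; cos θ_c = 0.9784.
tᵢ = 2h·cos θ_c / V₁ = 2·5.0·0.9784 / 963 = 0.01016 s.

10 ms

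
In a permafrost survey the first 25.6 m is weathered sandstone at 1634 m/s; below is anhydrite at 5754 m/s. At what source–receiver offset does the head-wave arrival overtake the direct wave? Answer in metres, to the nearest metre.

69 m

θ_c = arcsin(1634/5754) = 16.50°, so cos θ_c = 0.9588 and tᵢ = 2h cos θ_c/V₁ = 0.0300 s.
At crossover x/V₁ = x/V₂ + tᵢ ⇒ x = tᵢ/(1/V₁ − 1/V₂) = 0.03004/(6.1200e-04 − 1.7379e-04) = 68.56 m.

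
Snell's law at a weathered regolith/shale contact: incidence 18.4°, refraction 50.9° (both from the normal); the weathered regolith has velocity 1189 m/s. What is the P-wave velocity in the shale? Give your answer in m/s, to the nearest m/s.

2923 m/s

Snell's law: sin 18.4°/V₁ = sin 50.9°/V₂.
V₂ = V₁·sin 50.9°/sin 18.4° = 1189 × 2.4586 = 2923.24 m/s.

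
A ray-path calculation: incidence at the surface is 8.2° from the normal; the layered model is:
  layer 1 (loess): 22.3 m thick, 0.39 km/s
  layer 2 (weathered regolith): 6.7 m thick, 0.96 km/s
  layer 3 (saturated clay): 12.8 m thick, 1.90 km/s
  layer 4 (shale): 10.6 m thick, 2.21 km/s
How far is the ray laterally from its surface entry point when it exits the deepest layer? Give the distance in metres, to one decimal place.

Apply Snell's law at each interface; in layer i the horizontal offset is hᵢ·tan θᵢ.
Layer 1: θ = 8.20°; offset = 22.3·tan 8.20° = 3.213 m.
Layer 2: sin θ = 0.96·sin 8.2°/0.39 = 0.3511, θ = 20.55°; offset = 6.7·tan 20.55° = 2.512 m.
Layer 3: sin θ = 1.90·sin 8.2°/0.39 = 0.6949, θ = 44.02°; offset = 12.8·tan 44.02° = 12.368 m.
Layer 4: sin θ = 2.21·sin 8.2°/0.39 = 0.8082, θ = 53.92°; offset = 10.6·tan 53.92° = 14.549 m.
Σ offsets = 32.642 m.

32.6 m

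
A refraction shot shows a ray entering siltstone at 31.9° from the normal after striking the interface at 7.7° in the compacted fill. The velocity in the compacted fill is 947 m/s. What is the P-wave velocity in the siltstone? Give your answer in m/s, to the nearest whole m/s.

3735 m/s

Snell's law: sin 7.7°/V₁ = sin 31.9°/V₂.
V₂ = V₁·sin 31.9°/sin 7.7° = 947 × 3.9440 = 3734.95 m/s.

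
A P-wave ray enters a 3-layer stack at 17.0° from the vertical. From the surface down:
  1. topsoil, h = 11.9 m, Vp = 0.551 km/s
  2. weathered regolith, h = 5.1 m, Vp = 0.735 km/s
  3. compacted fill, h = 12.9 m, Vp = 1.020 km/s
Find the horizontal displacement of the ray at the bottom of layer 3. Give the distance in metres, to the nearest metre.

p = sin θ₁/V₁ = sin 17.0°/0.551 = 5.3062e-01 s/km is conserved through the stack.
Layer 1: θ = 17.00°; offset = 11.9·tan 17.00° = 3.638 m.
Layer 2: sin θ = p·0.735 = 0.3900 → θ = 22.95°; offset = 5.1·tan 22.95° = 2.160 m.
Layer 3: sin θ = p·1.020 = 0.5412 → θ = 32.77°; offset = 12.9·tan 32.77° = 8.303 m.
Summing the layer offsets gives 14.101 m.

14 m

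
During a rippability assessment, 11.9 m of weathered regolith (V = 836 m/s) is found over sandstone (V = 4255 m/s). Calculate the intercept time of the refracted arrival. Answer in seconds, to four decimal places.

tᵢ = 2h·√(V₂²−V₁²)/(V₁V₂).
√(V₂²−V₁²) = √(4255²−836²) = 4172.1 m/s.
tᵢ = 2·11.9·4172.1/(836·4255) = 0.02791 s.

0.0279 s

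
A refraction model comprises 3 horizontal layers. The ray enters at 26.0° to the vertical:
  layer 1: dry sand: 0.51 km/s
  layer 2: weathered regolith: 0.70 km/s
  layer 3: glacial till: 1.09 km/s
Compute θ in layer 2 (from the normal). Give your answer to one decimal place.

Ray parameter p = sin 26.0° / 0.51 = 8.5955e-01 s/km.
sin θ_2 = p·V_2 = 8.5955e-01 × 0.70 = 0.6017.
θ_2 = 36.99° from the vertical.

37.0°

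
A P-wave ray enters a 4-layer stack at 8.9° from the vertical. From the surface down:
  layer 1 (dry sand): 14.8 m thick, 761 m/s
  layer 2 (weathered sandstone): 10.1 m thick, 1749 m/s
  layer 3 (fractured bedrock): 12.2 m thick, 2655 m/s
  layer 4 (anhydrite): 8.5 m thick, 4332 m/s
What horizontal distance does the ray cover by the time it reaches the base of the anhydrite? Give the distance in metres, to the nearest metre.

Apply Snell's law at each interface; in layer i the horizontal offset is hᵢ·tan θᵢ.
Layer 1: θ = 8.90°; offset = 14.8·tan 8.90° = 2.318 m.
Layer 2: sin θ = 1749·sin 8.9°/761 = 0.3556, θ = 20.83°; offset = 10.1·tan 20.83° = 3.842 m.
Layer 3: sin θ = 2655·sin 8.9°/761 = 0.5398, θ = 32.67°; offset = 12.2·tan 32.67° = 7.822 m.
Layer 4: sin θ = 4332·sin 8.9°/761 = 0.8807, θ = 61.73°; offset = 8.5·tan 61.73° = 15.803 m.
Σ offsets = 29.786 m.

30 m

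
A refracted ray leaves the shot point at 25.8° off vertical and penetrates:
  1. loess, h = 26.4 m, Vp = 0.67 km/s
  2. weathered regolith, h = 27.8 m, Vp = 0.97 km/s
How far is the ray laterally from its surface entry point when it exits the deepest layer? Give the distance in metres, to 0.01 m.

35.32 m

Apply Snell's law at each interface; in layer i the horizontal offset is hᵢ·tan θᵢ.
Layer 1: θ = 25.80°; offset = 26.4·tan 25.80° = 12.7623 m.
Layer 2: sin θ = 0.97·sin 25.8°/0.67 = 0.6301, θ = 39.06°; offset = 27.8·tan 39.06° = 22.5589 m.
Σ offsets = 35.3211 m.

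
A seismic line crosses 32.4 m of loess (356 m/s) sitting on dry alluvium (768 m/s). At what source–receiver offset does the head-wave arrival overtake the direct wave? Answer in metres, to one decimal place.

θ_c = arcsin(356/768) = 27.62°, so cos θ_c = 0.8861 and tᵢ = 2h cos θ_c/V₁ = 0.1613 s.
At crossover x/V₁ = x/V₂ + tᵢ ⇒ x = tᵢ/(1/V₁ − 1/V₂) = 0.16129/(2.8090e-03 − 1.3021e-03) = 107.03 m.

107.0 m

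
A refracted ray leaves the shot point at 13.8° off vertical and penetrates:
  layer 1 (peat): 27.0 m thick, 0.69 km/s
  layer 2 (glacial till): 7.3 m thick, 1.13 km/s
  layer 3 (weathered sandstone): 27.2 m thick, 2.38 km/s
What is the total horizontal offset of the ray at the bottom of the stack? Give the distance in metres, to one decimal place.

49.1 m

Apply Snell's law at each interface; in layer i the horizontal offset is hᵢ·tan θᵢ.
Layer 1: θ = 13.80°; offset = 27.0·tan 13.80° = 6.632 m.
Layer 2: sin θ = 1.13·sin 13.8°/0.69 = 0.3906, θ = 22.99°; offset = 7.3·tan 22.99° = 3.098 m.
Layer 3: sin θ = 2.38·sin 13.8°/0.69 = 0.8228, θ = 55.36°; offset = 27.2·tan 55.36° = 39.374 m.
Total horizontal offset = 49.104 m.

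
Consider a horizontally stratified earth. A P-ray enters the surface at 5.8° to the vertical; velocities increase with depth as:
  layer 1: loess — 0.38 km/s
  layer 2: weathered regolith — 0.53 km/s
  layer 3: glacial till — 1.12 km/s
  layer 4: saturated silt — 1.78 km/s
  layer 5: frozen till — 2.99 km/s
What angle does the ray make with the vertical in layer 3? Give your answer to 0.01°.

17.33°

Ray parameter p = sin 5.8° / 0.38 = 2.6594e-01 s/km.
sin θ_3 = p·V_3 = 2.6594e-01 × 1.12 = 0.2979.
θ_3 = arcsin 0.2979 = 17.33°.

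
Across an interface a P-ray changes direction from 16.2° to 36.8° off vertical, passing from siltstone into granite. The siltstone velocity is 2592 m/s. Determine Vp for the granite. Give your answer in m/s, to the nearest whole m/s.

sin 16.2° = 0.2790; sin 36.8° = 0.5990.
V₂ = V₁·(sin θ₂/sin θ₁) = 2592·(0.5990/0.2790) = 5565.30 m/s.

5565 m/s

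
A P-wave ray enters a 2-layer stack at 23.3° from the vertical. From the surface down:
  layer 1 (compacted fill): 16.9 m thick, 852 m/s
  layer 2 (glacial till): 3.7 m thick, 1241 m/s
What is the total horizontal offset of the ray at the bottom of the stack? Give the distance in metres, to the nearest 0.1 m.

9.9 m

Apply Snell's law at each interface; in layer i the horizontal offset is hᵢ·tan θᵢ.
Layer 1: θ = 23.30°; offset = 16.9·tan 23.30° = 7.278 m.
Layer 2: sin θ = 1241·sin 23.3°/852 = 0.5761, θ = 35.18°; offset = 3.7·tan 35.18° = 2.608 m.
Σ offsets = 9.886 m.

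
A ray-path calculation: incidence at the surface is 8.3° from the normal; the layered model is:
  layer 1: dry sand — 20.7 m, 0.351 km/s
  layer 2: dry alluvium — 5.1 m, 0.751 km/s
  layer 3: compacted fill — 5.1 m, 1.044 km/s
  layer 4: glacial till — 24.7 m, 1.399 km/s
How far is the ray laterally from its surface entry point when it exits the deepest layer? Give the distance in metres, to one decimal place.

Ray parameter p = sin 8.3° / 0.351 km/s = 4.1127e-01 s/km.
Layer 1: θ = 8.30°; offset = 20.7·tan 8.30° = 3.020 m.
Layer 2: sin θ = p·0.751 = 0.3089 → θ = 17.99°; offset = 5.1·tan 17.99° = 1.656 m.
Layer 3: sin θ = p·1.044 = 0.4294 → θ = 25.43°; offset = 5.1·tan 25.43° = 2.425 m.
Layer 4: sin θ = p·1.399 = 0.5754 → θ = 35.13°; offset = 24.7·tan 35.13° = 17.376 m.
Σ offsets = 24.476 m.

24.5 m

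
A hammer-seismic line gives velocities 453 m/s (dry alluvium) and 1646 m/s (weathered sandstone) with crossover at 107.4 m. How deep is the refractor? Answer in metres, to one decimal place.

40.5 m

x_cross = 2h·√((V₂+V₁)/(V₂−V₁)) → h = x_cross / (2·√((V₂+V₁)/(V₂−V₁))).
√((V₂+V₁)/(V₂−V₁)) = √((1646+453)/(1646−453)) = 1.3264.
h = 107.4 / (2·1.3264) = 40.48 m.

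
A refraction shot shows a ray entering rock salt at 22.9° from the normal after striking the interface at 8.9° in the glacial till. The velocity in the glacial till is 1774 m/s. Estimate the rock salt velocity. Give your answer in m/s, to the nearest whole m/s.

sin 8.9° = 0.1547; sin 22.9° = 0.3891.
V₂ = V₁·(sin θ₂/sin θ₁) = 1774·(0.3891/0.1547) = 4461.92 m/s.

4462 m/s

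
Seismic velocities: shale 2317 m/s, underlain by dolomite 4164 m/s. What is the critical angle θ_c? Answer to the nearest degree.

At critical incidence the refracted ray runs along the interface (θ₂ = 90°), so sin θ_c = V₁/V₂.
θ_c = arcsin(2317/4164) = arcsin 0.5564 = 33.81°.

34°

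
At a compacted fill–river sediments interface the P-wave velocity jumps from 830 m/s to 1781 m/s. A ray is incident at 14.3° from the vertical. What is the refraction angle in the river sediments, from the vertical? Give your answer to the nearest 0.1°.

sin θ₁/V₁ = sin θ₂/V₂ ⇒ sin θ₂ = 1781·sin 14.3°/830 = 1781·0.2470/830 = 0.5300.
θ₂ = sin⁻¹(0.5300) = 32.01° (from vertical).

32.0°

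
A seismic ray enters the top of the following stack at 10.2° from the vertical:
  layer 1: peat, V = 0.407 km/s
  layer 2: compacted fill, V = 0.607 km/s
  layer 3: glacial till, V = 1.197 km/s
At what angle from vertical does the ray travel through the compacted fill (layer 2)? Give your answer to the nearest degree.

15°

Snell's law across each interface conserves sin θ / V, so sin θ_2 = V_2·sin θ₁/V₁.
sin θ_2 = 0.607 × sin 10.2° / 0.407 = 0.2641.
θ_2 = 15.31° from the vertical.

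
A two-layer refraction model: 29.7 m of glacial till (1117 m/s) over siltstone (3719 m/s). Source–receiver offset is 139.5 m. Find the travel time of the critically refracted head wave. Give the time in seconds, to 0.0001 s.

θ_c = arcsin(V₁/V₂) = arcsin(1117/3719) = 17.48°, cos θ_c = 0.9538.
Intercept time tᵢ = 2h cos θ_c / V₁ = 2·29.7·0.9538/1117 = 0.05072 s.
t = x/V₂ + tᵢ = 139.5/3719 + 0.05072 = 0.08823 s.

0.0882 s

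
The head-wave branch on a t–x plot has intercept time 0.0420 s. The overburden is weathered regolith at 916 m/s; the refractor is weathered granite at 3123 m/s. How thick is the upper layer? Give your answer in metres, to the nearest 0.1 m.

h = tᵢ·V₁·V₂ / (2·√(V₂²−V₁²)).
√(V₂²−V₁²) = √(3123² − 916²) = 2985.6 m/s.
h = 0.042 s × 916 × 3123 / (2 × 2985.6) = 20.12 m.

20.1 m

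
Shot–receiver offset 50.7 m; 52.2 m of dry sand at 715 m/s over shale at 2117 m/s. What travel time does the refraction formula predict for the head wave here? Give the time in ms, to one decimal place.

161.4 ms

t = x/V₂ + 2h·√(V₂²−V₁²)/(V₁V₂).
√(V₂²−V₁²) = √(2117²−715²) = 1992.6 m/s; delay term = 2·52.2·1992.6/(715·2117) = 0.13743 s.
t = 50.7/2117 + 0.13743 = 0.16138 s.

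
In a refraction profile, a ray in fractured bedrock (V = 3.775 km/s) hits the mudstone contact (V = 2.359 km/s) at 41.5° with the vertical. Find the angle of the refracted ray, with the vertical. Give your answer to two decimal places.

sin θ₁/V₁ = sin θ₂/V₂ ⇒ sin θ₂ = 2.359·sin 41.5°/3.775 = 2.359·0.6626/3.775 = 0.4141.
θ₂ = sin⁻¹(0.4141) = 24.46° (from vertical).

24.46°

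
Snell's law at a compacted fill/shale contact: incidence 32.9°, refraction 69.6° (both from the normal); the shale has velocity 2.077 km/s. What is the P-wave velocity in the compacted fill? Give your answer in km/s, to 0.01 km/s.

1.20 km/s

sin 32.9° = 0.5432; sin 69.6° = 0.9373.
V₁ = V₂·(sin θ₁/sin θ₂) = 2.077·(0.5432/0.9373) = 1.20 km/s.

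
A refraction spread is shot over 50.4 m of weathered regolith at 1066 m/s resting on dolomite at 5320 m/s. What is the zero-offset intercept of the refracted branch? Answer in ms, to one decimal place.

92.6 ms

tᵢ = 2h·√(V₂²−V₁²)/(V₁V₂).
√(V₂²−V₁²) = √(5320²−1066²) = 5212.1 m/s.
tᵢ = 2·50.4·5212.1/(1066·5320) = 0.09264 s.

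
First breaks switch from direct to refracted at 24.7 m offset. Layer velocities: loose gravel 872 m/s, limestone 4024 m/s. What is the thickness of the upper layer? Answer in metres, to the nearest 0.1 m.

9.9 m

x_cross = 2h·√((V₂+V₁)/(V₂−V₁)) → h = x_cross / (2·√((V₂+V₁)/(V₂−V₁))).
√((V₂+V₁)/(V₂−V₁)) = √((4024+872)/(4024−872)) = 1.2463.
h = 24.7 / (2·1.2463) = 9.91 m.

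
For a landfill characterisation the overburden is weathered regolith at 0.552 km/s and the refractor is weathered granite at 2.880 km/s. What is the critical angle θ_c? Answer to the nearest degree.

11°

At critical incidence the refracted ray runs along the interface (θ₂ = 90°), so sin θ_c = V₁/V₂.
θ_c = arcsin(0.552/2.880) = arcsin 0.1917 = 11.05°.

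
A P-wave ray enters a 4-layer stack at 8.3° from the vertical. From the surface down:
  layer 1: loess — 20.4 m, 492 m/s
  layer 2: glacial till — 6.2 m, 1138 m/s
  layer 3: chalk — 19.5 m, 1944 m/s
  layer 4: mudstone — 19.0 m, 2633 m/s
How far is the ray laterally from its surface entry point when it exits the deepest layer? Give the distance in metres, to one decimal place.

Ray parameter p = sin 8.3° / 492 m/s = 2.9341e-04 s/m.
Layer 1: θ = 8.30°; offset = 20.4·tan 8.30° = 2.976 m.
Layer 2: sin θ = p·1138 = 0.3339 → θ = 19.51°; offset = 6.2·tan 19.51° = 2.196 m.
Layer 3: sin θ = p·1944 = 0.5704 → θ = 34.78°; offset = 19.5·tan 34.78° = 13.541 m.
Layer 4: sin θ = p·2633 = 0.7725 → θ = 50.58°; offset = 19.0·tan 50.58° = 23.117 m.
Σ offsets = 41.830 m.

41.8 m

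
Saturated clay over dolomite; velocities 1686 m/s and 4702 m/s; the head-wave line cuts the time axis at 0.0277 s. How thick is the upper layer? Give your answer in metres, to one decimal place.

25.0 m

h = tᵢ·V₁·V₂ / (2·√(V₂²−V₁²)).
√(V₂²−V₁²) = √(4702² − 1686²) = 4389.3 m/s.
h = 0.0277 s × 1686 × 4702 / (2 × 4389.3) = 25.01 m.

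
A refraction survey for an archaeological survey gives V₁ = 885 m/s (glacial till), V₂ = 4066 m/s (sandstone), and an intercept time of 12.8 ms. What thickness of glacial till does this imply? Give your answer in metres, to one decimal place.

θ_c = arcsin(885/4066) = 12.57°; cos θ_c = 0.9760.
tᵢ = 2h cos θ_c/V₁ ⇒ h = tᵢ·V₁/(2 cos θ_c) = 0.0128·885/(2·0.9760) = 5.80 m.

5.8 m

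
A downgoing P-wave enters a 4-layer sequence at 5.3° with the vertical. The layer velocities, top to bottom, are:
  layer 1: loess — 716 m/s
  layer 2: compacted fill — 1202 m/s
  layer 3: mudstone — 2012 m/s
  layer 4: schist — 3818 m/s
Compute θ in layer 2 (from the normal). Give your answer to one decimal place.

Snell's law across each interface conserves sin θ / V, so sin θ_2 = V_2·sin θ₁/V₁.
sin θ_2 = 1202 × sin 5.3° / 716 = 0.1551.
θ_2 = 8.92° from the vertical.

8.9°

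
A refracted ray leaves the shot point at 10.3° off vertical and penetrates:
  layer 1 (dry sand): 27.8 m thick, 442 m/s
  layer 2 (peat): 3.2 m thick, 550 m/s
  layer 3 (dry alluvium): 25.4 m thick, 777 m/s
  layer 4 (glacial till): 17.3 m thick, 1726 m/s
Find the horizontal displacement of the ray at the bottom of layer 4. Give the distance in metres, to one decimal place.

31.1 m

Apply Snell's law at each interface; in layer i the horizontal offset is hᵢ·tan θᵢ.
Layer 1: θ = 10.30°; offset = 27.8·tan 10.30° = 5.052 m.
Layer 2: sin θ = 550·sin 10.3°/442 = 0.2225, θ = 12.86°; offset = 3.2·tan 12.86° = 0.730 m.
Layer 3: sin θ = 777·sin 10.3°/442 = 0.3143, θ = 18.32°; offset = 25.4·tan 18.32° = 8.410 m.
Layer 4: sin θ = 1726·sin 10.3°/442 = 0.6982, θ = 44.28°; offset = 17.3·tan 44.28° = 16.873 m.
Σ offsets = 31.065 m.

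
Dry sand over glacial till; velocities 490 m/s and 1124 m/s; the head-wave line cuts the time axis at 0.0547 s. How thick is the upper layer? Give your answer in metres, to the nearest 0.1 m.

14.9 m

h = tᵢ·V₁·V₂ / (2·√(V₂²−V₁²)).
√(V₂²−V₁²) = √(1124² − 490²) = 1011.6 m/s.
h = 0.0547 s × 490 × 1124 / (2 × 1011.6) = 14.89 m.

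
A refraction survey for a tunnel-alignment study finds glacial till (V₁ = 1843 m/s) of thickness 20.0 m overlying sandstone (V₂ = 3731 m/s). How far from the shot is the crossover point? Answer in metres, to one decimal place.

68.7 m

θ_c = arcsin(1843/3731) = 29.60°, so cos θ_c = 0.8695 and tᵢ = 2h cos θ_c/V₁ = 0.0189 s.
At crossover x/V₁ = x/V₂ + tᵢ ⇒ x = tᵢ/(1/V₁ − 1/V₂) = 0.01887/(5.4259e-04 − 2.6802e-04) = 68.73 m.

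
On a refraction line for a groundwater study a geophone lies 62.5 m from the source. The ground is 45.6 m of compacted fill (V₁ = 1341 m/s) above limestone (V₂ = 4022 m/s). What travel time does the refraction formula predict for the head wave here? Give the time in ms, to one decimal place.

θ_c = arcsin(V₁/V₂) = arcsin(1341/4022) = 19.48°, cos θ_c = 0.9428.
Intercept time tᵢ = 2h cos θ_c / V₁ = 2·45.6·0.9428/1341 = 0.06412 s.
t = x/V₂ + tᵢ = 62.5/4022 + 0.06412 = 0.07966 s.

79.7 ms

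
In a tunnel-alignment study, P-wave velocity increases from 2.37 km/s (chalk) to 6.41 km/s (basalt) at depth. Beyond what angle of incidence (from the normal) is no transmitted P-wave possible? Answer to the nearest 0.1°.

At critical incidence the refracted ray runs along the interface (θ₂ = 90°), so sin θ_c = V₁/V₂.
θ_c = arcsin(2.37/6.41) = arcsin 0.3697 = 21.70°.

21.7°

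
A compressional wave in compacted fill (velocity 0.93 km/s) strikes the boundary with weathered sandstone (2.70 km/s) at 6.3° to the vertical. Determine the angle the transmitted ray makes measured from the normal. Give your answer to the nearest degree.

19°

Snell's law: sin θ₂ = (V₂/V₁)·sin θ₁ = (2.70/0.93)·sin 6.3° = 0.3186.
θ₂ = sin⁻¹(0.3186) = 18.58° (from vertical).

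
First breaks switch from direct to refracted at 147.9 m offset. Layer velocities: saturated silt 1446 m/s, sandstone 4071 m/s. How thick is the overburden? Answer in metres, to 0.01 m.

51.01 m

x_cross = 2h·√((V₂+V₁)/(V₂−V₁)) → h = x_cross / (2·√((V₂+V₁)/(V₂−V₁))).
√((V₂+V₁)/(V₂−V₁)) = √((4071+1446)/(4071−1446)) = 1.4497.
h = 147.9 / (2·1.4497) = 51.01 m.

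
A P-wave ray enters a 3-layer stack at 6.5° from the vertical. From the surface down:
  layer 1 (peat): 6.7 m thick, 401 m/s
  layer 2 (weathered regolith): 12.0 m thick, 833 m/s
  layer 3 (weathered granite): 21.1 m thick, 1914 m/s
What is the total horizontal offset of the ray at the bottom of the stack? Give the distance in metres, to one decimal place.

Ray parameter p = sin 6.5° / 401 m/s = 2.8230e-04 s/m.
Layer 1: θ = 6.50°; offset = 6.7·tan 6.50° = 0.763 m.
Layer 2: sin θ = p·833 = 0.2352 → θ = 13.60°; offset = 12.0·tan 13.60° = 2.903 m.
Layer 3: sin θ = p·1914 = 0.5403 → θ = 32.71°; offset = 21.1·tan 32.71° = 13.549 m.
Summing the layer offsets gives 17.216 m.

17.2 m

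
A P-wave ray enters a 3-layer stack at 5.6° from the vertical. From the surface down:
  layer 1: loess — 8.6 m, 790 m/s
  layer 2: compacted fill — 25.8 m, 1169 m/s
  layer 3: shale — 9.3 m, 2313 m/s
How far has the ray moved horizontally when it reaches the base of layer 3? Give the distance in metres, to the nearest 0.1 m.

p = sin θ₁/V₁ = sin 5.6°/790 = 1.2352e-04 s/m is conserved through the stack.
Layer 1: θ = 5.60°; offset = 8.6·tan 5.60° = 0.843 m.
Layer 2: sin θ = p·1169 = 0.1444 → θ = 8.30°; offset = 25.8·tan 8.30° = 3.765 m.
Layer 3: sin θ = p·2313 = 0.2857 → θ = 16.60°; offset = 9.3·tan 16.60° = 2.773 m.
Σ offsets = 7.381 m.

7.4 m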